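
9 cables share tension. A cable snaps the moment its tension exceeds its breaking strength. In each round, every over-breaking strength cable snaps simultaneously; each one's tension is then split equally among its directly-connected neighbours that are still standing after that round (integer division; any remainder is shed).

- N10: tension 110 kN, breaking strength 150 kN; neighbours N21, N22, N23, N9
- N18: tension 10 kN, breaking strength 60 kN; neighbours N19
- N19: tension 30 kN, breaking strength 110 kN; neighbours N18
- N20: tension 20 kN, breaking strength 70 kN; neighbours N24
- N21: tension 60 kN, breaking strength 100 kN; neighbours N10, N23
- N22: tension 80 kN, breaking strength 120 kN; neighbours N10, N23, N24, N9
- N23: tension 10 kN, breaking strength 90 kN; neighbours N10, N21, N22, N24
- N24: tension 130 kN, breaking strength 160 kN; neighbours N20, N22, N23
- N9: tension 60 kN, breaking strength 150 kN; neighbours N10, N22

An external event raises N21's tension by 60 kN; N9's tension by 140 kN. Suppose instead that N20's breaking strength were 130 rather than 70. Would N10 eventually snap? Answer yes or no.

yes

With N20's breaking strength at 130:
Round 1 — N21 at 120 > 100; N9 at 200 > 150. N21, N9 snap.
  N21 sheds 120 kN to N10, N23: 60 each.
    N10: 110+60 = 170 > 150
    N23: 10+60 = 70 ≤ 90
  N9 sheds 200 kN to N10, N22: 100 each.
    N10: 170+100 = 270 > 150
    N22: 80+100 = 180 > 120
Round 2 — N10, N22 snap.
  N10 sheds 270 kN to N23: 270 each.
    N23: 70+270 = 340 > 90
  N22 sheds 180 kN to N23, N24: 90 each.
    N23: 340+90 = 430 > 90
    N24: 130+90 = 220 > 160
Round 3 — N23, N24 snap.
  N23 sheds 430 kN: no online neighbours, lost.
  N24 sheds 220 kN to N20: 220 each.
    N20: 20+220 = 240 > 130
Round 4 — N20 snaps.
  N20 sheds 240 kN: no online neighbours, lost.
No further breaks.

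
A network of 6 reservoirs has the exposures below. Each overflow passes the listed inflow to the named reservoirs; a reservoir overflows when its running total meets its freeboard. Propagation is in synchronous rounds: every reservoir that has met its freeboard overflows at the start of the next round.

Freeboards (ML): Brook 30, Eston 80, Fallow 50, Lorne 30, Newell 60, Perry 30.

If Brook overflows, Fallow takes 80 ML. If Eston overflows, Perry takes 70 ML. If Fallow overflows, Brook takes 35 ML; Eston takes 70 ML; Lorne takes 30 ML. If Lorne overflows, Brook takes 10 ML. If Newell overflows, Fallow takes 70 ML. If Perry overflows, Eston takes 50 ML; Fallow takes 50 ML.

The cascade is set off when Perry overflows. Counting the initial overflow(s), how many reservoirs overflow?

Round 1 — Perry overflows (initial).
  Eston: +50 → 50 < 80
  Fallow: +50 → 50 ≥ 50
Round 2 — Fallow overflows.
  Brook: +35 → 35 ≥ 30
  Eston: +70 → 120 ≥ 80
  Lorne: +30 → 30 ≥ 30
Round 3 — Brook, Eston, Lorne overflow.
No further overflows.

5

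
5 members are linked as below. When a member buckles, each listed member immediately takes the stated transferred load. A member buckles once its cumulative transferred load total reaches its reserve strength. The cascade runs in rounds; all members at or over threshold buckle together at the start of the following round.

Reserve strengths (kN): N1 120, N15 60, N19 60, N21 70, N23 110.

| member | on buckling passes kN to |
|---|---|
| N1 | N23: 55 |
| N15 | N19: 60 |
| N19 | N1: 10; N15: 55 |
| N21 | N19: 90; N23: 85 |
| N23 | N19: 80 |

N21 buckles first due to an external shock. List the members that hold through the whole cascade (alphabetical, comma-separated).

N1, N15, N23

Round 1 — N21 buckles (initial).
  N19: +90 → 90 ≥ 60
  N23: +85 → 85 < 110
Round 2 — N19 buckles.
  N1: +10 → 10 < 120
  N15: +55 → 55 < 60
No further bucklings.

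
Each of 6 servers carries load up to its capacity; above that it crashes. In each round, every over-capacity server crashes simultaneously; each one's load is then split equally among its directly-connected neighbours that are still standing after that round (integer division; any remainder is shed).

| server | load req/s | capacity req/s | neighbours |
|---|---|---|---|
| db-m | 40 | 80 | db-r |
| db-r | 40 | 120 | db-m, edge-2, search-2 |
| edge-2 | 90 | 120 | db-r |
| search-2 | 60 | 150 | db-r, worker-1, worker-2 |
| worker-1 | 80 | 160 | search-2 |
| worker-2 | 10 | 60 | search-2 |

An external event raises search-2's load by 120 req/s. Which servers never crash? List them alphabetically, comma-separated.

Round 1 — search-2 at 180 > 150. search-2 crashes.
  search-2 sheds 180 req/s to db-r, worker-1, worker-2: 60 each.
    db-r: 40+60 = 100 ≤ 120
    worker-1: 80+60 = 140 ≤ 160
    worker-2: 10+60 = 70 > 60
Round 2 — worker-2 crashes.
  worker-2 sheds 70 req/s: no online neighbours, lost.
No further crashes.

db-m, db-r, edge-2, worker-1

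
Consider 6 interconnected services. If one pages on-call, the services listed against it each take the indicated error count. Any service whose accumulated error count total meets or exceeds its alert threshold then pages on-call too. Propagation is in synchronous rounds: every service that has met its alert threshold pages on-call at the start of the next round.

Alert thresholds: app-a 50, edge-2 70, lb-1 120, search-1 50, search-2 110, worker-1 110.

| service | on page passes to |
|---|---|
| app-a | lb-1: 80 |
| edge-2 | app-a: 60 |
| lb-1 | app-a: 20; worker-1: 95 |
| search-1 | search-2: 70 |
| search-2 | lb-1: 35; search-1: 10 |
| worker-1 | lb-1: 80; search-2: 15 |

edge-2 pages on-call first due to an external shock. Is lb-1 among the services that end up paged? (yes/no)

Round 1 — edge-2 pages on-call (initial).
  app-a: +60 → 60 ≥ 50
Round 2 — app-a pages on-call.
  lb-1: +80 → 80 < 120
No further pages.

no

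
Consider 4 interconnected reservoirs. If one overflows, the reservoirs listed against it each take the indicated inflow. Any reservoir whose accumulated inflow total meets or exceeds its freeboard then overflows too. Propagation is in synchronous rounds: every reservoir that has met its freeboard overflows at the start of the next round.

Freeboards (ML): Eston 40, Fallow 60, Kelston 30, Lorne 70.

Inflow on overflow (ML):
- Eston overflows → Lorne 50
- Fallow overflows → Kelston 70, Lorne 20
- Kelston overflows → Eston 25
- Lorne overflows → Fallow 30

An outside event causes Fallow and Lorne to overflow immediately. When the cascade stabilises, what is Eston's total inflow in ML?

Round 1 — Fallow, Lorne overflow (initial).
  Kelston: +70 → 70 ≥ 30
Round 2 — Kelston overflows.
  Eston: +25 → 25 < 40
No further overflows.

25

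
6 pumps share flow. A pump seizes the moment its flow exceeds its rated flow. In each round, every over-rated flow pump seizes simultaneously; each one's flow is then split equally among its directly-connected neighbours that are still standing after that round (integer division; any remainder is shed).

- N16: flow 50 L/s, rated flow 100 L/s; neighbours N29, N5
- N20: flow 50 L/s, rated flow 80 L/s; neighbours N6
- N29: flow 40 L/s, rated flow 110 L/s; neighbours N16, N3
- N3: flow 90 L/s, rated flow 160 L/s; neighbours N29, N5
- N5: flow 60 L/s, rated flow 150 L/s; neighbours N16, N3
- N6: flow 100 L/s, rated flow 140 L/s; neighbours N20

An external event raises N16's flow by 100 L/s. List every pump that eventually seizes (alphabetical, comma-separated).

N16, N29, N3, N5

Round 1 — N16 at 150 > 100. N16 seizes.
  N16 sheds 150 L/s to N29, N5: 75 each.
    N29: 40+75 = 115 > 110
    N5: 60+75 = 135 ≤ 150
Round 2 — N29 seizes.
  N29 sheds 115 L/s to N3: 115 each.
    N3: 90+115 = 205 > 160
Round 3 — N3 seizes.
  N3 sheds 205 L/s to N5: 205 each.
    N5: 135+205 = 340 > 150
Round 4 — N5 seizes.
  N5 sheds 340 L/s: no online neighbours, lost.
No further seizures.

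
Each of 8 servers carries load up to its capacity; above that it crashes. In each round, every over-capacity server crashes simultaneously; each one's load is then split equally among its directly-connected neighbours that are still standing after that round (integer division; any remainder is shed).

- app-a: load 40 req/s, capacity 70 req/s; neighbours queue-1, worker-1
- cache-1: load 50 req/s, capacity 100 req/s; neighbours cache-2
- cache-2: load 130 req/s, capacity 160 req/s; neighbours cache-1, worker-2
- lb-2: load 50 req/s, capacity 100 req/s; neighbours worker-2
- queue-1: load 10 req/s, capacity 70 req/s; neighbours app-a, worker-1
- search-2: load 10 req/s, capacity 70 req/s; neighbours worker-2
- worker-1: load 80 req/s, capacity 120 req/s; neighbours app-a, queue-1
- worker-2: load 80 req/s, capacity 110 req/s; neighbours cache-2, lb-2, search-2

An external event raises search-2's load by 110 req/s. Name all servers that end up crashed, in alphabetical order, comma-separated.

Round 1 — search-2 at 120 > 70. search-2 crashes.
  search-2 sheds 120 req/s to worker-2: 120 each.
    worker-2: 80+120 = 200 > 110
Round 2 — worker-2 crashes.
  worker-2 sheds 200 req/s to cache-2, lb-2: 100 each.
    cache-2: 130+100 = 230 > 160
    lb-2: 50+100 = 150 > 100
Round 3 — cache-2, lb-2 crash.
  cache-2 sheds 230 req/s to cache-1: 230 each.
    cache-1: 50+230 = 280 > 100
  lb-2 sheds 150 req/s: no online neighbours, lost.
Round 4 — cache-1 crashes.
  cache-1 sheds 280 req/s: no online neighbours, lost.
No further crashes.

cache-1, cache-2, lb-2, search-2, worker-2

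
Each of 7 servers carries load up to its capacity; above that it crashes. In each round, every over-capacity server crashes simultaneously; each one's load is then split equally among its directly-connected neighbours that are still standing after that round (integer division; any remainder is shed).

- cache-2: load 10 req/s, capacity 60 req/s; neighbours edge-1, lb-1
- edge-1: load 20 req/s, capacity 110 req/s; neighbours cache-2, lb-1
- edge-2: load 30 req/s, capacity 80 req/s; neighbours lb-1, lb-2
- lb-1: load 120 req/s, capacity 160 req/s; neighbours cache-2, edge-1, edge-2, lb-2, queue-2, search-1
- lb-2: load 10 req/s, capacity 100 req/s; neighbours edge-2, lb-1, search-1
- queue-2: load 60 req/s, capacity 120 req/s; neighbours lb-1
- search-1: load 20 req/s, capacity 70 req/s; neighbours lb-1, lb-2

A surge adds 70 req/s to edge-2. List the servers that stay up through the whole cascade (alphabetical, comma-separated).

Round 1 — edge-2 at 100 > 80. edge-2 crashes.
  edge-2 sheds 100 req/s to lb-1, lb-2: 50 each.
    lb-1: 120+50 = 170 > 160
    lb-2: 10+50 = 60 ≤ 100
Round 2 — lb-1 crashes.
  lb-1 sheds 170 req/s to cache-2, edge-1, lb-2, queue-2, search-1: 34 each.
    cache-2: 10+34 = 44 ≤ 60
    edge-1: 20+34 = 54 ≤ 110
    lb-2: 60+34 = 94 ≤ 100
    queue-2: 60+34 = 94 ≤ 120
    search-1: 20+34 = 54 ≤ 70
No further crashes.

cache-2, edge-1, lb-2, queue-2, search-1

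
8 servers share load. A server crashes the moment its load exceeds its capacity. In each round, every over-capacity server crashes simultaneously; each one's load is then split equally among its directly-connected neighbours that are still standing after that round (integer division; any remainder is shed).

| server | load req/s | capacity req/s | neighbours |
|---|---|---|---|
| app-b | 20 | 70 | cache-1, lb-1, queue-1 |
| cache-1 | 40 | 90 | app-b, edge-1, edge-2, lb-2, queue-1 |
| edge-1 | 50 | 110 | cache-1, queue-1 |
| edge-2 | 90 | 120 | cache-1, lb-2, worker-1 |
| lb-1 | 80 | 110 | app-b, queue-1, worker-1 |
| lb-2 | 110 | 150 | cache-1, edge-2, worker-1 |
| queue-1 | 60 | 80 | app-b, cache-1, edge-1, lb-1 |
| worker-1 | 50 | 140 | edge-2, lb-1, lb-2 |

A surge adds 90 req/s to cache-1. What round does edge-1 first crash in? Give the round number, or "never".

Round 1 — cache-1 at 130 > 90. cache-1 crashes.
  cache-1 sheds 130 req/s to app-b, edge-1, edge-2, lb-2, queue-1: 26 each.
    app-b: 20+26 = 46 ≤ 70
    edge-1: 50+26 = 76 ≤ 110
    edge-2: 90+26 = 116 ≤ 120
    lb-2: 110+26 = 136 ≤ 150
    queue-1: 60+26 = 86 > 80
Round 2 — queue-1 crashes.
  queue-1 sheds 86 req/s to app-b, edge-1, lb-1: 28 each (2 lost).
    app-b: 46+28 = 74 > 70
    edge-1: 76+28 = 104 ≤ 110
    lb-1: 80+28 = 108 ≤ 110
Round 3 — app-b crashes.
  app-b sheds 74 req/s to lb-1: 74 each.
    lb-1: 108+74 = 182 > 110
Round 4 — lb-1 crashes.
  lb-1 sheds 182 req/s to worker-1: 182 each.
    worker-1: 50+182 = 232 > 140
Round 5 — worker-1 crashes.
  worker-1 sheds 232 req/s to edge-2, lb-2: 116 each.
    edge-2: 116+116 = 232 > 120
    lb-2: 136+116 = 252 > 150
Round 6 — edge-2, lb-2 crash.
  edge-2 sheds 232 req/s: no online neighbours, lost.
  lb-2 sheds 252 req/s: no online neighbours, lost.
No further crashes.

never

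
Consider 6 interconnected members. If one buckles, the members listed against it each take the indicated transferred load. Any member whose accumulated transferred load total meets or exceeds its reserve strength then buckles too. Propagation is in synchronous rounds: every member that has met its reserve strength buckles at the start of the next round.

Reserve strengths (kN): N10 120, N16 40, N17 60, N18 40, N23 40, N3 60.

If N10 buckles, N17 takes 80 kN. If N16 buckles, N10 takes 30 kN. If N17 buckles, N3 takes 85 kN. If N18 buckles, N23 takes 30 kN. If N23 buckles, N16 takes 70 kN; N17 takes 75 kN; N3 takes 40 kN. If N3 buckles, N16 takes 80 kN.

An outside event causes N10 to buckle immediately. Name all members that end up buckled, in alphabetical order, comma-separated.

N10, N16, N17, N3

Round 1 — N10 buckles (initial).
  N17: +80 → 80 ≥ 60
Round 2 — N17 buckles.
  N3: +85 → 85 ≥ 60
Round 3 — N3 buckles.
  N16: +80 → 80 ≥ 40
Round 4 — N16 buckles.
No further bucklings.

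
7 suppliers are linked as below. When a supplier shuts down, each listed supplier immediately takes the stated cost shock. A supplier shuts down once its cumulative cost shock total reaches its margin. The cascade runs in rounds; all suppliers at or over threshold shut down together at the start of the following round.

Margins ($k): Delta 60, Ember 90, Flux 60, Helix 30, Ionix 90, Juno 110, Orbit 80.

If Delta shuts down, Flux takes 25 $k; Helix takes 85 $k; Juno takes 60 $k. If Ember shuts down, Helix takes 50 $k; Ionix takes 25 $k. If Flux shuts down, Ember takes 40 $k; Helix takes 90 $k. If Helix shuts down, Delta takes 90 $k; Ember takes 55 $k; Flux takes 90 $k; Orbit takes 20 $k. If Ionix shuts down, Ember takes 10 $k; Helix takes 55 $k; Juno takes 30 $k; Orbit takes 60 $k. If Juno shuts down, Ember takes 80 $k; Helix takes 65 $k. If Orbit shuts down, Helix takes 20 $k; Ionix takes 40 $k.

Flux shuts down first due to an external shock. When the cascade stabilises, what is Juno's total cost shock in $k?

Round 1 — Flux shuts down (initial).
  Ember: +40 → 40 < 90
  Helix: +90 → 90 ≥ 30
Round 2 — Helix shuts down.
  Delta: +90 → 90 ≥ 60
  Ember: +55 → 95 ≥ 90
  Orbit: +20 → 20 < 80
Round 3 — Delta, Ember shut down.
  Ionix: +25 → 25 < 90
  Juno: +60 → 60 < 110
No further shutdowns.

60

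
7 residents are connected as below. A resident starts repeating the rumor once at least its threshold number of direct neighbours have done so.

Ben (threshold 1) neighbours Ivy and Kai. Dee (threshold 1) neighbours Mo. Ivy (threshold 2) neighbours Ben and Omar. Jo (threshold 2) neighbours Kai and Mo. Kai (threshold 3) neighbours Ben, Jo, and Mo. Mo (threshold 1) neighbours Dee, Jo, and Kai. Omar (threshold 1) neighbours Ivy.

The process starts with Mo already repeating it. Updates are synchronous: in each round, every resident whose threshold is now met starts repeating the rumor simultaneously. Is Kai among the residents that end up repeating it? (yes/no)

Round 1 — Mo starts repeating the rumor (initial).
Round 2 — checking thresholds:
  Dee: 1 of 1 neighbours ≥ 1, starts repeating the rumor.
  Jo: 1 of 2 neighbours < 2, holds.
  Kai: 1 of 3 neighbours < 3, holds.
Round 3 — no new spreads; cascade stops.

no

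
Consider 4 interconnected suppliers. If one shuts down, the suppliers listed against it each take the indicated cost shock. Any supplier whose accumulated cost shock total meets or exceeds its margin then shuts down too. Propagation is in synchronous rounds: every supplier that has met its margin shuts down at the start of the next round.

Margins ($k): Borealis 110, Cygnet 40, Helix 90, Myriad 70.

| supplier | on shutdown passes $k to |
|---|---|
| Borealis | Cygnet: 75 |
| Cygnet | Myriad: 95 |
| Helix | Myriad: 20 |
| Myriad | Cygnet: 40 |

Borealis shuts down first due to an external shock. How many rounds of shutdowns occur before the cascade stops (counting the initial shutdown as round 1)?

Round 1 — Borealis shuts down (initial).
  Cygnet: +75 → 75 ≥ 40
Round 2 — Cygnet shuts down.
  Myriad: +95 → 95 ≥ 70
Round 3 — Myriad shuts down.
No further shutdowns.

3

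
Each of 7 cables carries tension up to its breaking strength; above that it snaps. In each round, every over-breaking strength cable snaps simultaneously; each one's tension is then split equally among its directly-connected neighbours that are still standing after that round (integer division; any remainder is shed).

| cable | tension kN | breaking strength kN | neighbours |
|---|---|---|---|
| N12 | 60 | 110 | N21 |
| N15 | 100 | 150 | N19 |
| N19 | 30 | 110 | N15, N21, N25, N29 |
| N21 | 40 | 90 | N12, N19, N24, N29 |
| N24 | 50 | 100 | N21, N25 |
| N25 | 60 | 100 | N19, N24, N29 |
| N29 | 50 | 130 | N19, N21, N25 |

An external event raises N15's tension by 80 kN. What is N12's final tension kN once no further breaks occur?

96

Round 1 — N15 at 180 > 150. N15 snaps.
  N15 sheds 180 kN to N19: 180 each.
    N19: 30+180 = 210 > 110
Round 2 — N19 snaps.
  N19 sheds 210 kN to N21, N25, N29: 70 each.
    N21: 40+70 = 110 > 90
    N25: 60+70 = 130 > 100
    N29: 50+70 = 120 ≤ 130
Round 3 — N21, N25 snap.
  N21 sheds 110 kN to N12, N24, N29: 36 each (2 lost).
    N12: 60+36 = 96 ≤ 110
    N24: 50+36 = 86 ≤ 100
    N29: 120+36 = 156 > 130
  N25 sheds 130 kN to N24, N29: 65 each.
    N24: 86+65 = 151 > 100
    N29: 156+65 = 221 > 130
Round 4 — N24, N29 snap.
  N24 sheds 151 kN: no online neighbours, lost.
  N29 sheds 221 kN: no online neighbours, lost.
No further breaks.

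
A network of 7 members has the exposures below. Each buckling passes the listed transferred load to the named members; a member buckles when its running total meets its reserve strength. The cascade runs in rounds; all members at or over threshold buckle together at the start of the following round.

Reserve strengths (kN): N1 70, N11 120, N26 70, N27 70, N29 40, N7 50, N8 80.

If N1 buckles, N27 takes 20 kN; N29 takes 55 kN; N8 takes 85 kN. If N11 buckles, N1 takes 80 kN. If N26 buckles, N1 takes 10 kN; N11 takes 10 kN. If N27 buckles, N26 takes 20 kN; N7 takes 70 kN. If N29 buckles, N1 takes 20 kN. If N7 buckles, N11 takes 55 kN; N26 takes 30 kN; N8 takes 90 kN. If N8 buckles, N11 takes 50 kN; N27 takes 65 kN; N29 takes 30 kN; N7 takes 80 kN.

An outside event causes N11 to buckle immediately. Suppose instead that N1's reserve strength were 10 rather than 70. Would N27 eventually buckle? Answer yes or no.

With N1's reserve strength at 10:
Round 1 — N11 buckles (initial).
  N1: +80 → 80 ≥ 10
Round 2 — N1 buckles.
  N27: +20 → 20 < 70
  N29: +55 → 55 ≥ 40
  N8: +85 → 85 ≥ 80
Round 3 — N29, N8 buckle.
  N27: +65 → 85 ≥ 70
  N7: +80 → 80 ≥ 50
Round 4 — N27, N7 buckle.
  N26: +20+30 → 50 < 70
No further bucklings.

yes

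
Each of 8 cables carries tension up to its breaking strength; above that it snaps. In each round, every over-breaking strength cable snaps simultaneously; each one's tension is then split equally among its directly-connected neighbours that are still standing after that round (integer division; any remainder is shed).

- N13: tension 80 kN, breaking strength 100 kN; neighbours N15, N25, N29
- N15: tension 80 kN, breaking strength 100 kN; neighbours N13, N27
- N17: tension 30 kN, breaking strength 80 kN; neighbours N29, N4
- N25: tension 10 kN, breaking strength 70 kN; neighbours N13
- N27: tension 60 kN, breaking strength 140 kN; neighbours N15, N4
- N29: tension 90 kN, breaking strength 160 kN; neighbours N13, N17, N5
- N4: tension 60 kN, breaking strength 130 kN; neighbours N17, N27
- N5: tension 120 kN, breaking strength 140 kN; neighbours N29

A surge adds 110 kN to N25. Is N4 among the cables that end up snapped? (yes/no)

Round 1 — N25 at 120 > 70. N25 snaps.
  N25 sheds 120 kN to N13: 120 each.
    N13: 80+120 = 200 > 100
Round 2 — N13 snaps.
  N13 sheds 200 kN to N15, N29: 100 each.
    N15: 80+100 = 180 > 100
    N29: 90+100 = 190 > 160
Round 3 — N15, N29 snap.
  N15 sheds 180 kN to N27: 180 each.
    N27: 60+180 = 240 > 140
  N29 sheds 190 kN to N17, N5: 95 each.
    N17: 30+95 = 125 > 80
    N5: 120+95 = 215 > 140
Round 4 — N17, N27, N5 snap.
  N17 sheds 125 kN to N4: 125 each.
    N4: 60+125 = 185 > 130
  N27 sheds 240 kN to N4: 240 each.
    N4: 185+240 = 425 > 130
  N5 sheds 215 kN: no online neighbours, lost.
Round 5 — N4 snaps.
  N4 sheds 425 kN: no online neighbours, lost.
No further breaks.

yes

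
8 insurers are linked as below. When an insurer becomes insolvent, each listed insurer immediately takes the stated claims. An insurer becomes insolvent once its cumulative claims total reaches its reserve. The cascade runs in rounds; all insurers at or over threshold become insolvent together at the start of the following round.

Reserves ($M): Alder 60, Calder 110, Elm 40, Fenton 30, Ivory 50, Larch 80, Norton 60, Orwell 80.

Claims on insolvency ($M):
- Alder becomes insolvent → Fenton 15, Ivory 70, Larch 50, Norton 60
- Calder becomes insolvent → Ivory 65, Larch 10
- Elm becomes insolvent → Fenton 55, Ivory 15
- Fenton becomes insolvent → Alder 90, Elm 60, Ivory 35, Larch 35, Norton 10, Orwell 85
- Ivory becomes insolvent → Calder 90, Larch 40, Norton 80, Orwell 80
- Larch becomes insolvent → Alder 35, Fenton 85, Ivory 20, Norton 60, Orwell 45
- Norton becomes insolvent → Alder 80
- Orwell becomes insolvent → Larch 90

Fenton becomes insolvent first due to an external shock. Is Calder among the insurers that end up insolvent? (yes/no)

Round 1 — Fenton becomes insolvent (initial).
  Alder: +90 → 90 ≥ 60
  Elm: +60 → 60 ≥ 40
  Ivory: +35 → 35 < 50
  Larch: +35 → 35 < 80
  Norton: +10 → 10 < 60
  Orwell: +85 → 85 ≥ 80
Round 2 — Alder, Elm, Orwell become insolvent.
  Ivory: +70+15 → 120 ≥ 50
  Larch: +50+90 → 175 ≥ 80
  Norton: +60 → 70 ≥ 60
Round 3 — Ivory, Larch, Norton become insolvent.
  Calder: +90 → 90 < 110
No further insolvencies.

no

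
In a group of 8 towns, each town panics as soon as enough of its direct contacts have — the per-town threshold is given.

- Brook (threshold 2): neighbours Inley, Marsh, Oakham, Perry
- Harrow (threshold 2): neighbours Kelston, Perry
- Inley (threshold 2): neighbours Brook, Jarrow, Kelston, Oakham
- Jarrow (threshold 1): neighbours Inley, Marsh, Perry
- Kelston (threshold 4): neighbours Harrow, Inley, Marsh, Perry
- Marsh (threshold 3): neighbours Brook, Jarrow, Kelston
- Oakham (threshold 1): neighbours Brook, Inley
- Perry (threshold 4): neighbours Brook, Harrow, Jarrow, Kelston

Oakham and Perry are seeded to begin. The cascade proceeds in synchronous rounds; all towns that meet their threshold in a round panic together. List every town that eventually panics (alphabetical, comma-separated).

Round 1 — Oakham, Perry panic (initial).
Round 2 — checking thresholds:
  Brook: 2 of 4 neighbours ≥ 2, panics.
  Harrow: 1 of 2 neighbours < 2, holds.
  Inley: 1 of 4 neighbours < 2, holds.
  Jarrow: 1 of 3 neighbours ≥ 1, panics.
  Kelston: 1 of 4 neighbours < 4, holds.
Round 3 — checking thresholds:
  Harrow: 1 of 2 neighbours < 2, holds.
  Inley: 3 of 4 neighbours ≥ 2, panics.
  Kelston: 1 of 4 neighbours < 4, holds.
  Marsh: 2 of 3 neighbours < 3, holds.
Round 4 — no new panics; cascade stops.

Brook, Inley, Jarrow, Oakham, Perry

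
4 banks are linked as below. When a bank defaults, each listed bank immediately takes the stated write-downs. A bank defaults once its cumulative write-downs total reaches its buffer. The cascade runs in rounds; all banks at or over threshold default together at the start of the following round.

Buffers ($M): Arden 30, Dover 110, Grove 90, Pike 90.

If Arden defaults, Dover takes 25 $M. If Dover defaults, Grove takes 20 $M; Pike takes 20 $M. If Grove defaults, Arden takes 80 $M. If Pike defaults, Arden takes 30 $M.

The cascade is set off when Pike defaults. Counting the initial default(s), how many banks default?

2

Round 1 — Pike defaults (initial).
  Arden: +30 → 30 ≥ 30
Round 2 — Arden defaults.
  Dover: +25 → 25 < 110
No further defaults.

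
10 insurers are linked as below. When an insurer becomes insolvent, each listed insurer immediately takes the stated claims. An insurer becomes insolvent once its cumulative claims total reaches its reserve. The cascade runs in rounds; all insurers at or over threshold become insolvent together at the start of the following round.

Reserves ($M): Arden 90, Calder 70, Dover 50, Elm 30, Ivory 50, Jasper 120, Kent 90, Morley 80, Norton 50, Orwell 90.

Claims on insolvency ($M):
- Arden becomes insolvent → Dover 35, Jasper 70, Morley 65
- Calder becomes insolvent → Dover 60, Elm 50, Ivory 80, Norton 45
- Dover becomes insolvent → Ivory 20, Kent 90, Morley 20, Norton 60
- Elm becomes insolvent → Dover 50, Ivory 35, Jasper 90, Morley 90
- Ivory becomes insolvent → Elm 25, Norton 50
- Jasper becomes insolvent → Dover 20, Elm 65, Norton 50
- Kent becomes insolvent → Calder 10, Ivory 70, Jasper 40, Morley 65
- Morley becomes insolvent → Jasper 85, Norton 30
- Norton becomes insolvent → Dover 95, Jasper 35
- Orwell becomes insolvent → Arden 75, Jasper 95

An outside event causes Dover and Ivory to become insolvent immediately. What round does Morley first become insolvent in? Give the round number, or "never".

3

Round 1 — Dover, Ivory become insolvent (initial).
  Elm: +25 → 25 < 30
  Kent: +90 → 90 ≥ 90
  Morley: +20 → 20 < 80
  Norton: +60+50 → 110 ≥ 50
Round 2 — Kent, Norton become insolvent.
  Calder: +10 → 10 < 70
  Jasper: +40+35 → 75 < 120
  Morley: +65 → 85 ≥ 80
Round 3 — Morley becomes insolvent.
  Jasper: +85 → 160 ≥ 120
Round 4 — Jasper becomes insolvent.
  Elm: +65 → 90 ≥ 30
Round 5 — Elm becomes insolvent.
No further insolvencies.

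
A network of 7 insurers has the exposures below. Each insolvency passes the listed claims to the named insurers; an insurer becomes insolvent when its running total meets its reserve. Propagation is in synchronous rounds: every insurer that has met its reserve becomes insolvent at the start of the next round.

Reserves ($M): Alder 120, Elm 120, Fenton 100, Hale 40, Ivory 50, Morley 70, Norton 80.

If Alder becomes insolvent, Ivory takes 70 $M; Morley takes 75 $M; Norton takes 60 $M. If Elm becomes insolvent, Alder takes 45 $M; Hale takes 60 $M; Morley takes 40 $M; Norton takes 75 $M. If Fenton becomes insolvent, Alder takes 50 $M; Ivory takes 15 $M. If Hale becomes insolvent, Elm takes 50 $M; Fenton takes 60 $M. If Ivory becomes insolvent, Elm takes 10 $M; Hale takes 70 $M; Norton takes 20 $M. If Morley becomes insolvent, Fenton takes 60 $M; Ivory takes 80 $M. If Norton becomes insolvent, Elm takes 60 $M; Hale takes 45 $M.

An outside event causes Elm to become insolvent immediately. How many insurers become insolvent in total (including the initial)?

2

Round 1 — Elm becomes insolvent (initial).
  Alder: +45 → 45 < 120
  Hale: +60 → 60 ≥ 40
  Morley: +40 → 40 < 70
  Norton: +75 → 75 < 80
Round 2 — Hale becomes insolvent.
  Fenton: +60 → 60 < 100
No further insolvencies.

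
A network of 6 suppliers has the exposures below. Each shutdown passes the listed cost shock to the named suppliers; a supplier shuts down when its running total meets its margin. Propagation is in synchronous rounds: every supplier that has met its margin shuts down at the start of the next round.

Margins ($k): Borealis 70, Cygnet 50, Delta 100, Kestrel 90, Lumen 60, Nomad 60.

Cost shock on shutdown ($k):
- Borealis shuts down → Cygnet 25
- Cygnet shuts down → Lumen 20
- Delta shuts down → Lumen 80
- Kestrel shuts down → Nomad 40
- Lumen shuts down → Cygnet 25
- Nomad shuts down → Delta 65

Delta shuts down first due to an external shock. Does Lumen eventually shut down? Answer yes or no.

Round 1 — Delta shuts down (initial).
  Lumen: +80 → 80 ≥ 60
Round 2 — Lumen shuts down.
  Cygnet: +25 → 25 < 50
No further shutdowns.

yes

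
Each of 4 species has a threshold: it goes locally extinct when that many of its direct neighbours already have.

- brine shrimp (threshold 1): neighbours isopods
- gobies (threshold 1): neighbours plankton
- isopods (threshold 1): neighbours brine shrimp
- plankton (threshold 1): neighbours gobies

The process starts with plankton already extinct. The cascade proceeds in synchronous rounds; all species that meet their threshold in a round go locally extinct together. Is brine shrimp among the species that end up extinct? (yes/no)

no

Round 1 — plankton goes locally extinct (initial).
Round 2 — checking thresholds:
  gobies: 1 of 1 neighbours ≥ 1, goes locally extinct.
Round 3 — no new extinctions; cascade stops.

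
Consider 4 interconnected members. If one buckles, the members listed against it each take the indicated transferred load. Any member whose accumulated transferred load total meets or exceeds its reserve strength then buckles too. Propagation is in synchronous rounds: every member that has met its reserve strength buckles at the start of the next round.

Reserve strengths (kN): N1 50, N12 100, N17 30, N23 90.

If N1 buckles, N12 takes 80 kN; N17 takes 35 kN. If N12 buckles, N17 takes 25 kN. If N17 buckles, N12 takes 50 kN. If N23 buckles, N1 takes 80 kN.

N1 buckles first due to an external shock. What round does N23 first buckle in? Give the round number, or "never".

Round 1 — N1 buckles (initial).
  N12: +80 → 80 < 100
  N17: +35 → 35 ≥ 30
Round 2 — N17 buckles.
  N12: +50 → 130 ≥ 100
Round 3 — N12 buckles.
No further bucklings.

never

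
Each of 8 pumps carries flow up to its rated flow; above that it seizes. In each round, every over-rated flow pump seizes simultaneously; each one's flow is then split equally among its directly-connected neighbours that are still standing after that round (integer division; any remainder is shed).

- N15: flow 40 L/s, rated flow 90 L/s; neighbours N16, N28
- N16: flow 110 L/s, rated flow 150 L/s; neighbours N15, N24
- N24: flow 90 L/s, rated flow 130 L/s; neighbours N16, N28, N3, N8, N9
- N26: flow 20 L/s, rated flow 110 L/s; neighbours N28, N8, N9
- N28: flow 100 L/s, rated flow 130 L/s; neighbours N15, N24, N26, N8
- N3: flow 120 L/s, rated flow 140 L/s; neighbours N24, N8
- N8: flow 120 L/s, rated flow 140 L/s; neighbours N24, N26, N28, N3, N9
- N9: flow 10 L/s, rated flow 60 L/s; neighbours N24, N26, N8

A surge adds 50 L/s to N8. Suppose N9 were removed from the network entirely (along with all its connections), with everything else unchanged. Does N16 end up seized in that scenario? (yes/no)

yes

With N9 removed:
Round 1 — N8 at 170 > 140. N8 seizes.
  N8 sheds 170 L/s to N24, N26, N28, N3: 42 each (2 lost).
    N24: 90+42 = 132 > 130
    N26: 20+42 = 62 ≤ 110
    N28: 100+42 = 142 > 130
    N3: 120+42 = 162 > 140
Round 2 — N24, N28, N3 seize.
  N24 sheds 132 L/s to N16: 132 each.
    N16: 110+132 = 242 > 150
  N28 sheds 142 L/s to N15, N26: 71 each.
    N15: 40+71 = 111 > 90
    N26: 62+71 = 133 > 110
  N3 sheds 162 L/s: no online neighbours, lost.
Round 3 — N15, N16, N26 seize.
  N15 sheds 111 L/s: no online neighbours, lost.
  N16 sheds 242 L/s: no online neighbours, lost.
  N26 sheds 133 L/s: no online neighbours, lost.
No further seizures.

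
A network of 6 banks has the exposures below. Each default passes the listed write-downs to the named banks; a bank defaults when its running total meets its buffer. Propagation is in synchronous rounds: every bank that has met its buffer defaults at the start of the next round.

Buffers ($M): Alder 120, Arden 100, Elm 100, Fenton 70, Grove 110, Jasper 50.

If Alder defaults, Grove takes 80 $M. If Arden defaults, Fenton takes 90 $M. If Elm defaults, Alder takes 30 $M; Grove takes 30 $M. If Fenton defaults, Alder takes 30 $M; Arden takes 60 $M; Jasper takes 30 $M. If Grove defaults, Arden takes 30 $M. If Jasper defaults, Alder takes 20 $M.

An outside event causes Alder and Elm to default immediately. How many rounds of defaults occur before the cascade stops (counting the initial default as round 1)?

2

Round 1 — Alder, Elm default (initial).
  Grove: +80+30 → 110 ≥ 110
Round 2 — Grove defaults.
  Arden: +30 → 30 < 100
No further defaults.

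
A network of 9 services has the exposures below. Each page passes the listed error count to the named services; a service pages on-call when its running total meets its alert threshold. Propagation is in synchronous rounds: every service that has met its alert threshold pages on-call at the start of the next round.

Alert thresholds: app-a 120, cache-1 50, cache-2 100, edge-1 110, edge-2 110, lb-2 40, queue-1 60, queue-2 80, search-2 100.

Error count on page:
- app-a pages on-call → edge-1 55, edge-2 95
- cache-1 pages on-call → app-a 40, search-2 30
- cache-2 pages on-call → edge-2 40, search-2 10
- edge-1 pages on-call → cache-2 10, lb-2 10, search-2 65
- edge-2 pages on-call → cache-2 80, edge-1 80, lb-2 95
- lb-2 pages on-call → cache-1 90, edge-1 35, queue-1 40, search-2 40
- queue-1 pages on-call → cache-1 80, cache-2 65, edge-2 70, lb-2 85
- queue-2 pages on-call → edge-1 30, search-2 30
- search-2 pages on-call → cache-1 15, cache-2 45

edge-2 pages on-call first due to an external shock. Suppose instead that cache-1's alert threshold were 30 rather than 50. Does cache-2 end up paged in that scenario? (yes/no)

yes

With cache-1's alert threshold at 30:
Round 1 — edge-2 pages on-call (initial).
  cache-2: +80 → 80 < 100
  edge-1: +80 → 80 < 110
  lb-2: +95 → 95 ≥ 40
Round 2 — lb-2 pages on-call.
  cache-1: +90 → 90 ≥ 30
  edge-1: +35 → 115 ≥ 110
  queue-1: +40 → 40 < 60
  search-2: +40 → 40 < 100
Round 3 — cache-1, edge-1 page on-call.
  app-a: +40 → 40 < 120
  cache-2: +10 → 90 < 100
  search-2: +30+65 → 135 ≥ 100
Round 4 — search-2 pages on-call.
  cache-2: +45 → 135 ≥ 100
Round 5 — cache-2 pages on-call.
No further pages.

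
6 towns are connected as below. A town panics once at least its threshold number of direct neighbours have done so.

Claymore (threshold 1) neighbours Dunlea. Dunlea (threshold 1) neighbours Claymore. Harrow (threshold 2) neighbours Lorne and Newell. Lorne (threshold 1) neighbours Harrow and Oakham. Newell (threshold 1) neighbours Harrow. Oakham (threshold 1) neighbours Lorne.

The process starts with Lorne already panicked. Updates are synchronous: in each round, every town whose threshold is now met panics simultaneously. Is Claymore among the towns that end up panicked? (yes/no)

no

Round 1 — Lorne panics (initial).
Round 2 — checking thresholds:
  Harrow: 1 of 2 neighbours < 2, not yet.
  Oakham: 1 of 1 neighbours ≥ 1, panics.
Round 3 — no new panics; cascade stops.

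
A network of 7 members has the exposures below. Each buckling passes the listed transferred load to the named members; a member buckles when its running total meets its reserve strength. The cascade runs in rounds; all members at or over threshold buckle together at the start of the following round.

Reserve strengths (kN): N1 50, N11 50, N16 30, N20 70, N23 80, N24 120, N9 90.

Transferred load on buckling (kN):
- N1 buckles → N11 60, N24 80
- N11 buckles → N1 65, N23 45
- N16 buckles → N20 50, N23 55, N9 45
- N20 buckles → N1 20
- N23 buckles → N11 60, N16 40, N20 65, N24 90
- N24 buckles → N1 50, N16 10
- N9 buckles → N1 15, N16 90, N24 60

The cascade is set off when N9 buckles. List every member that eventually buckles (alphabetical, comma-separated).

N16, N9

Round 1 — N9 buckles (initial).
  N1: +15 → 15 < 50
  N16: +90 → 90 ≥ 30
  N24: +60 → 60 < 120
Round 2 — N16 buckles.
  N20: +50 → 50 < 70
  N23: +55 → 55 < 80
No further bucklings.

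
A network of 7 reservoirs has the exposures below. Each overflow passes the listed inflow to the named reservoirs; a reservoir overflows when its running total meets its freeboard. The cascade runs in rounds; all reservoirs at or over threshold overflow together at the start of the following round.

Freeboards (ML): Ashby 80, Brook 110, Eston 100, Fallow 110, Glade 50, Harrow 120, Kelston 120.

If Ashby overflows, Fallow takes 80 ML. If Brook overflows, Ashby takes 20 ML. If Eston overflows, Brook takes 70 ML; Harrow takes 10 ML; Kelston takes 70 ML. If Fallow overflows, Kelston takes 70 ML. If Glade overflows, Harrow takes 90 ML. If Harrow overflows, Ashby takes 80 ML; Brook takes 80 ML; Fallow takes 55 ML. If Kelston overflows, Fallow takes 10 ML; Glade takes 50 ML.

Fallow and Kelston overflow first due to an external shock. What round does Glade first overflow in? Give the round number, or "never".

2

Round 1 — Fallow, Kelston overflow (initial).
  Glade: +50 → 50 ≥ 50
Round 2 — Glade overflows.
  Harrow: +90 → 90 < 120
No further overflows.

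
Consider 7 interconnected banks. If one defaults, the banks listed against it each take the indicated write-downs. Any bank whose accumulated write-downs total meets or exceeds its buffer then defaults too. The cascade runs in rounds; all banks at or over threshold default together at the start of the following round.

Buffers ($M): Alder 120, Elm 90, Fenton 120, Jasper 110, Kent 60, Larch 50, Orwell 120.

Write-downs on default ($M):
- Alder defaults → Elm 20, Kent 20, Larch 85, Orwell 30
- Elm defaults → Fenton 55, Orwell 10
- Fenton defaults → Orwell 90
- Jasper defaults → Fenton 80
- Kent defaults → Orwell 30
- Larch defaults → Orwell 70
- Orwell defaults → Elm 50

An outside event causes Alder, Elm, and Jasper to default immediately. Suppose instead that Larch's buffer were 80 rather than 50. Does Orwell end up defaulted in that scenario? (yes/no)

With Larch's buffer at 80:
Round 1 — Alder, Elm, Jasper default (initial).
  Fenton: +55+80 → 135 ≥ 120
  Kent: +20 → 20 < 60
  Larch: +85 → 85 ≥ 80
  Orwell: +30+10 → 40 < 120
Round 2 — Fenton, Larch default.
  Orwell: +90+70 → 200 ≥ 120
Round 3 — Orwell defaults.
No further defaults.

yes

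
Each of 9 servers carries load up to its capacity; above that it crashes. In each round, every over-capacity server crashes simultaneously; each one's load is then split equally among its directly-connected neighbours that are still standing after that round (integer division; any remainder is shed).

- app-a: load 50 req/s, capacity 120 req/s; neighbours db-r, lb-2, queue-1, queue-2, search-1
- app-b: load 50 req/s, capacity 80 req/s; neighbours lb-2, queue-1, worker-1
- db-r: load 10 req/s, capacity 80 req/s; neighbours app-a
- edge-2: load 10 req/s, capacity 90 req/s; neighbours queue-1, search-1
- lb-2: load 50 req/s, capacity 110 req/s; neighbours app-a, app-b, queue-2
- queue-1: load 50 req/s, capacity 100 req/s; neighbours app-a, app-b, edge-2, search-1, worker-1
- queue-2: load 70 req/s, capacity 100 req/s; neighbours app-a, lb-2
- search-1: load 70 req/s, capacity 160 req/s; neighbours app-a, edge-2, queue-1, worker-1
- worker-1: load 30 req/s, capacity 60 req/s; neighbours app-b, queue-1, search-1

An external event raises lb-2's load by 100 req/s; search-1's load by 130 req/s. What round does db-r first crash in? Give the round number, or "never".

Round 1 — lb-2 at 150 > 110; search-1 at 200 > 160. lb-2, search-1 crash.
  lb-2 sheds 150 req/s to app-a, app-b, queue-2: 50 each.
    app-a: 50+50 = 100 ≤ 120
    app-b: 50+50 = 100 > 80
    queue-2: 70+50 = 120 > 100
  search-1 sheds 200 req/s to app-a, edge-2, queue-1, worker-1: 50 each.
    app-a: 100+50 = 150 > 120
    edge-2: 10+50 = 60 ≤ 90
    queue-1: 50+50 = 100 ≤ 100
    worker-1: 30+50 = 80 > 60
Round 2 — app-a, app-b, queue-2, worker-1 crash.
  app-a sheds 150 req/s to db-r, queue-1: 75 each.
    db-r: 10+75 = 85 > 80
    queue-1: 100+75 = 175 > 100
  app-b sheds 100 req/s to queue-1: 100 each.
    queue-1: 175+100 = 275 > 100
  queue-2 sheds 120 req/s: no online neighbours, lost.
  worker-1 sheds 80 req/s to queue-1: 80 each.
    queue-1: 275+80 = 355 > 100
Round 3 — db-r, queue-1 crash.
  db-r sheds 85 req/s: no online neighbours, lost.
  queue-1 sheds 355 req/s to edge-2: 355 each.
    edge-2: 60+355 = 415 > 90
Round 4 — edge-2 crashes.
  edge-2 sheds 415 req/s: no online neighbours, lost.
No further crashes.

3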